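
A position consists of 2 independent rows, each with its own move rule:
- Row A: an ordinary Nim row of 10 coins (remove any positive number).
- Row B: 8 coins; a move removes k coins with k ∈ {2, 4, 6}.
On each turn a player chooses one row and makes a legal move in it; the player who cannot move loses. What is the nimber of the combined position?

10

Row A is a plain Nim row of size 10, so its Grundy value is 10.
Grundy values for row B (subtraction set {2, 4, 6}):
g(0) = mex{} = 0
g(1) = mex{} = 0
g(2) = mex{0} = 1
g(3) = mex{0} = 1
g(4) = mex{0,1} = 2
g(5) = mex{0,1} = 2
g(6) = mex{0,1,2} = 3
g(7) = mex{0,1,2} = 3
g(8) = mex{1,2,3} = 0
So g(8) = 0.
By the Sprague-Grundy theorem, the Grundy value of a sum of independent games is the XOR of the component values.
Combined value = 10 ⊕ 0 = 10.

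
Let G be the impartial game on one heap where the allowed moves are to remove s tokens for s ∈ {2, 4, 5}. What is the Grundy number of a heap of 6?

Compute g(0), g(1), … for moves {2, 4, 5}:
k:     0  1  2  3  4  5  6
g(k):  0  0  1  1  2  2  3
So g(6) = 3.

3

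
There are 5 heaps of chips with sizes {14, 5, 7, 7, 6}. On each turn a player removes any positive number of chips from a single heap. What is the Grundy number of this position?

13

Nim-sum: 14 ^ 5 ^ 7 ^ 7 ^ 6 = 13.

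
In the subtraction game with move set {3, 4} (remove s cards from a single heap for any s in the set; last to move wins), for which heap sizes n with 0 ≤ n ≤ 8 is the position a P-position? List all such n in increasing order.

0, 1, 2, 7, 8

Build the Grundy sequence with g(k) = mex{g(k−s) : s ∈ {3, 4}, s ≤ k}:
k:     0  1  2  3  4  5  6  7  8
g(k):  0  0  0  1  1  1  2  0  0
The P-positions (g = 0) in 0..8 are 0, 1, 2, 7, 8.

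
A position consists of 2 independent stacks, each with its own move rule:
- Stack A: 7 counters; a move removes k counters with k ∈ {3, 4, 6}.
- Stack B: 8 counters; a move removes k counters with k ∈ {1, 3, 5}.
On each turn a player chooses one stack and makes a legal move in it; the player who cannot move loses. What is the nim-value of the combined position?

2

Grundy values for stack A (subtraction set {3, 4, 6}):
k:     0  1  2  3  4  5  6  7
g(k):  0  0  0  1  1  1  2  2
So g(7) = 2.
For stack B, compute g(0), g(1), … with moves {1, 3, 5}:
k:     0  1  2  3  4  5  6  7  8
g(k):  0  1  0  1  0  1  0  1  0
So g(8) = 0.
By the Sprague-Grundy theorem, the Grundy value of a sum of independent games is the XOR of the component values.
Combined value = 2 XOR 0 = 2.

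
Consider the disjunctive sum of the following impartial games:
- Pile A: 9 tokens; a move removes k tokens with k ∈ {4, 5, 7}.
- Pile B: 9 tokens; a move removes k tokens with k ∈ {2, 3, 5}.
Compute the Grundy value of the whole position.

For pile A, compute g(0), g(1), … with moves {4, 5, 7}:
g(0) = mex{} = 0
g(1) = mex{} = 0
g(2) = mex{} = 0
g(3) = mex{} = 0
g(4) = mex{0} = 1
g(5) = mex{0} = 1
g(6) = mex{0} = 1
g(7) = mex{0} = 1
g(8) = mex{0,1} = 2
g(9) = mex{0,1} = 2
So g(9) = 2.
Build the Grundy sequence for pile B with g(k) = mex{g(k−s) : s ∈ {2, 3, 5}, s ≤ k}:
k:     0  1  2  3  4  5  6  7  8  9
g(k):  0  0  1  1  2  2  3  0  0  1
So g(9) = 1.
The value of a disjunctive sum is the nim-sum of the parts.
Combined value = 2 ⊕ 1 = 3.

3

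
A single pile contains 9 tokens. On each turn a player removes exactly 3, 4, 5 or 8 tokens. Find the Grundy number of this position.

3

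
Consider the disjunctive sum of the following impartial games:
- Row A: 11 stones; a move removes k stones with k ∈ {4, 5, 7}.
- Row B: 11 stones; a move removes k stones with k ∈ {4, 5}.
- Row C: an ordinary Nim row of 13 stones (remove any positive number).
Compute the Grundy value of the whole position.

Build the Grundy sequence for row A with g(k) = mex{g(k−s) : s ∈ {4, 5, 7}, s ≤ k}:
g(0) = mex{} = 0
g(1) = mex{} = 0
g(2) = mex{} = 0
g(3) = mex{} = 0
g(4) = mex{0} = 1
g(5) = mex{0} = 1
g(6) = mex{0} = 1
g(7) = mex{0} = 1
g(8) = mex{0,1} = 2
g(9) = mex{0,1} = 2
g(10) = mex{0,1} = 2
g(11) = mex{1} = 0
So g(11) = 0.
Build the Grundy sequence for row B with g(k) = mex{g(k−s) : s ∈ {4, 5}, s ≤ k}:
k:     0  1  2  3  4  5  6  7  8  9 10 11
g(k):  0  0  0  0  1  1  1  1  2  0  0  0
So g(11) = 0.
Row C is a plain Nim row of size 13, so its Grundy value is 13.
The value of a disjunctive sum is the nim-sum of the parts.
Combined value = 0 XOR 0 XOR 13 = 13.

13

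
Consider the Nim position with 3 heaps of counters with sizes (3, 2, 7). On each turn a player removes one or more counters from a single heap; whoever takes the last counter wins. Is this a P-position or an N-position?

N-position

Write each in binary and XOR column by column:
  011  (3)
  010  (2)
  111  (7)
  ---
  110  (6)
The nim-sum is 6 ≠ 0, so this is an N-position: the player to move can win.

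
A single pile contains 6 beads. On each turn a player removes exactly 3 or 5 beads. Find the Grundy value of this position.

Grundy values for subtraction set {3, 5}:
g(0) = mex{} = 0
g(1) = mex{} = 0
g(2) = mex{} = 0
g(3) = mex{0} = 1
g(4) = mex{0} = 1
g(5) = mex{0} = 1
g(6) = mex{0,1} = 2
So g(6) = 2.

2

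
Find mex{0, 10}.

0 is in the set but 1 is not, so the mex is 1.

1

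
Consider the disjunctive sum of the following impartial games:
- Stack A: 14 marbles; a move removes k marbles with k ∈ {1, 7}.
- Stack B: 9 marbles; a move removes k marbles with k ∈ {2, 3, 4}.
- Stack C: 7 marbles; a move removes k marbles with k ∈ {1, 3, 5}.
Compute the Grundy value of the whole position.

For stack A, compute g(0), g(1), … with moves {1, 7}:
k:     0  1  2  3  4  5  6  7  8  9 10 11 12 13 14
g(k):  0  1  0  1  0  1  0  1  0  1  0  1  0  1  0
So g(14) = 0.
For stack B, compute g(0), g(1), … with moves {2, 3, 4}:
g(0) = mex{} = 0
g(1) = mex{} = 0
g(2) = mex{0} = 1
g(3) = mex{0} = 1
g(4) = mex{0,1} = 2
g(5) = mex{0,1} = 2
g(6) = mex{1,2} = 0
g(7) = mex{1,2} = 0
g(8) = mex{0,2} = 1
g(9) = mex{0,2} = 1
So g(9) = 1.
Build the Grundy sequence for stack C with g(k) = mex{g(k−s) : s ∈ {1, 3, 5}, s ≤ k}:
k:     0  1  2  3  4  5  6  7
g(k):  0  1  0  1  0  1  0  1
So g(7) = 1.
The value of a disjunctive sum is the nim-sum of the parts.
Combined value = 0 ⊕ 1 ⊕ 1 = 0.

0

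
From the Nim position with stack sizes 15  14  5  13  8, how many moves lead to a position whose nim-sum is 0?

3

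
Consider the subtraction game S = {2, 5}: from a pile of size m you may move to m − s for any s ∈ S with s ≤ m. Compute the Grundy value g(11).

Grundy values for subtraction set {2, 5}:
g(0) = mex{} = 0
g(1) = mex{} = 0
g(2) = mex{0} = 1
g(3) = mex{0} = 1
g(4) = mex{1} = 0
g(5) = mex{0,1} = 2
g(6) = mex{0} = 1
g(7) = mex{1,2} = 0
g(8) = mex{1} = 0
g(9) = mex{0} = 1
g(10) = mex{0,2} = 1
g(11) = mex{1} = 0
So g(11) = 0.

0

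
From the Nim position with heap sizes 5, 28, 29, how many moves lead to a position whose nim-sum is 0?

3

Nim-sum: 5 ⊕ 28 ⊕ 29 = 4.
The overall nim-sum is X = 4. A heap of size p has a winning move iff p XOR X < p (reduce it to p XOR X).
  5: 5 XOR 4 = 1 < 5 — winning move (to 1).
  28: 28 XOR 4 = 24 < 28 — winning move (to 24).
  29: 29 XOR 4 = 25 < 29 — winning move (to 25).
That gives 3 winning moves.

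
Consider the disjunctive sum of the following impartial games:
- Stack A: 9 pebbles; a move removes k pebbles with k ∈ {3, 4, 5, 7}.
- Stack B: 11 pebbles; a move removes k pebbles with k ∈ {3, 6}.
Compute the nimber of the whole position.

Grundy values for stack A (subtraction set {3, 4, 5, 7}):
g(0) = mex{} = 0
g(1) = mex{} = 0
g(2) = mex{} = 0
g(3) = mex{0} = 1
g(4) = mex{0} = 1
g(5) = mex{0} = 1
g(6) = mex{0,1} = 2
g(7) = mex{0,1} = 2
g(8) = mex{0,1} = 2
g(9) = mex{0,1,2} = 3
So g(9) = 3.
Grundy values for stack B (subtraction set {3, 6}):
k:     0  1  2  3  4  5  6  7  8  9 10 11
g(k):  0  0  0  1  1  1  2  2  2  0  0  0
So g(11) = 0.
The value of a disjunctive sum is the nim-sum of the parts.
Combined value = 3 XOR 0 = 3.

3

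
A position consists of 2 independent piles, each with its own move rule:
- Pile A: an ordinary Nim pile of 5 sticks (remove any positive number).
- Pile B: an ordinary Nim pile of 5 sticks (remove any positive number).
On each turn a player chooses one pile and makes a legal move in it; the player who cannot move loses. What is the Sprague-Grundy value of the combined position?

0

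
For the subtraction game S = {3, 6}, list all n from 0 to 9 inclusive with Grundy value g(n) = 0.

0, 1, 2, 9

Grundy values for subtraction set {3, 6}:
k:     0  1  2  3  4  5  6  7  8  9
g(k):  0  0  0  1  1  1  2  2  2  0
The P-positions (g = 0) in 0..9 are 0, 1, 2, 9.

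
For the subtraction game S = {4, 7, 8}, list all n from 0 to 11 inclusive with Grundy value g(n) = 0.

0, 1, 2, 3

Compute g(0), g(1), … for moves {4, 7, 8}:
k:     0  1  2  3  4  5  6  7  8  9 10 11
g(k):  0  0  0  0  1  1  1  1  2  2  2  2
The P-positions (g = 0) in 0..11 are 0, 1, 2, 3.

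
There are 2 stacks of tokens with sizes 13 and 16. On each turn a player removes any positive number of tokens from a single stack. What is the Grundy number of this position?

29

Nim-sum: 13 ^ 16 = 29.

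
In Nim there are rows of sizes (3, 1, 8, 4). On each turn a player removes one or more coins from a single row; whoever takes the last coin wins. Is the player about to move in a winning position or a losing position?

Nim-sum: 3 XOR 1 XOR 8 XOR 4 = 14.
The nim-sum is 14 ≠ 0, so this is an N-position: the player to move can win.

Winning position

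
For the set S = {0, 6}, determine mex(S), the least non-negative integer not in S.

1

0 is in the set but 1 is not, so the mex is 1.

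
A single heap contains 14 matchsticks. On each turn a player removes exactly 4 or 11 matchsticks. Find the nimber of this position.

Build the Grundy sequence with g(k) = mex{g(k−s) : s ∈ {4, 11}, s ≤ k}:
k:     0  1  2  3  4  5  6  7  8  9 10 11 12 13 14
g(k):  0  0  0  0  1  1  1  1  0  0  0  2  1  1  1
So g(14) = 1.

1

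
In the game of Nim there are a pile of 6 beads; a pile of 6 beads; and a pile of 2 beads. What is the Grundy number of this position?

2

Nim-sum: 6 ^ 6 ^ 2 = 2.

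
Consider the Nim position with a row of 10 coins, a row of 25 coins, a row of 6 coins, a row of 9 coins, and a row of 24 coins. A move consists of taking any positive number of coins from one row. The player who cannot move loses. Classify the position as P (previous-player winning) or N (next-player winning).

N-position

Write each in binary and XOR column by column:
  01010  (10)
  11001  (25)
  00110  (6)
  01001  (9)
  11000  (24)
  -----
  00100  (4)
The nim-sum is 4 ≠ 0, so this is an N-position: the player to move can win.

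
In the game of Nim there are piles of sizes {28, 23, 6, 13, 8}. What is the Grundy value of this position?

Compute the nim-sum pairwise:
28 XOR 23 = 11
11 XOR 6 = 13
13 XOR 13 = 0
0 XOR 8 = 8

8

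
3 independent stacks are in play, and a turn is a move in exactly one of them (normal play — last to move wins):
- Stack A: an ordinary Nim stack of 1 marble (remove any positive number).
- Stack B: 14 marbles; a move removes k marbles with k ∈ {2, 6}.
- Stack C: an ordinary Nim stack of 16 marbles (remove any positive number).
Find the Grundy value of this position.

Stack A is a plain Nim stack of size 1, so its Grundy value is 1.
Grundy values for stack B (subtraction set {2, 6}):
g(0) = mex{} = 0
g(1) = mex{} = 0
g(2) = mex{0} = 1
g(3) = mex{0} = 1
g(4) = mex{1} = 0
g(5) = mex{1} = 0
g(6) = mex{0} = 1
g(7) = mex{0} = 1
g(8) = mex{1} = 0
g(9) = mex{1} = 0
g(10) = mex{0} = 1
g(11) = mex{0} = 1
g(12) = mex{1} = 0
g(13) = mex{1} = 0
g(14) = mex{0} = 1
So g(14) = 1.
Stack C is a plain Nim stack of size 16, so its Grundy value is 16.
By the Sprague-Grundy theorem, the Grundy value of a sum of independent games is the XOR of the component values.
Combined value = 1 ⊕ 1 ⊕ 16 = 16.

16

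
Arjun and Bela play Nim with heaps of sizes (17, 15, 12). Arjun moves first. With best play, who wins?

Arjun wins

Compute the nim-sum pairwise:
17 XOR 15 = 30
30 XOR 12 = 18
The nim-sum is 18 ≠ 0, so this is an N-position: the player to move can win; Arjun has a winning move.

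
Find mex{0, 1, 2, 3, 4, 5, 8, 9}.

The values 0, 1, 2, 3, 4, 5 are all present; 6 is the first non-negative integer missing from the set.

6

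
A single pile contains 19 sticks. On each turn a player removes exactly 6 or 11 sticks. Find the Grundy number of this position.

Build the Grundy sequence with g(k) = mex{g(k−s) : s ∈ {6, 11}, s ≤ k}:
k:     0  1  2  3  4  5  6  7  8  9 10 11 12 13 14 15 16 17 18 19
g(k):  0  0  0  0  0  0  1  1  1  1  1  1  2  2  2  2  2  0  0  0
So g(19) = 0.

0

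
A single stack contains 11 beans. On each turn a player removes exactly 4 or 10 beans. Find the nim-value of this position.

2

Grundy values for subtraction set {4, 10}:
k:     0  1  2  3  4  5  6  7  8  9 10 11
g(k):  0  0  0  0  1  1  1  1  0  0  2  2
So g(11) = 2.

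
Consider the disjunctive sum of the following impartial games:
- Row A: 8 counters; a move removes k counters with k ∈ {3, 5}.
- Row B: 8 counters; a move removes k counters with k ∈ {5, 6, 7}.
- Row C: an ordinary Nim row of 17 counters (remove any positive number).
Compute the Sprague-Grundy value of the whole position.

16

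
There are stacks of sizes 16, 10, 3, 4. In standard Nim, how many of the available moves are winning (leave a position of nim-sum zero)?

Compute the nim-sum pairwise:
16 ^ 10 = 26
26 ^ 3 = 25
25 ^ 4 = 29
The overall nim-sum is X = 29. A stack of size p has a winning move iff p XOR X < p (reduce it to p XOR X).
  16: 16 XOR 29 = 13 < 16 — winning move (to 13).
  10: 10 XOR 29 = 23 ≥ 10 — no move.
  3: 3 XOR 29 = 30 ≥ 3 — no move.
  4: 4 XOR 29 = 25 ≥ 4 — no move.
That gives 1 winning move.

1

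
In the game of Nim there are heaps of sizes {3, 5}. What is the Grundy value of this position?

Nim-sum: 3 ^ 5 = 6.

6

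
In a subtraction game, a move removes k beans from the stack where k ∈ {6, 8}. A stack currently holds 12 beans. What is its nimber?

2

Build the Grundy sequence with g(k) = mex{g(k−s) : s ∈ {6, 8}, s ≤ k}:
k:     0  1  2  3  4  5  6  7  8  9 10 11 12
g(k):  0  0  0  0  0  0  1  1  1  1  1  1  2
So g(12) = 2.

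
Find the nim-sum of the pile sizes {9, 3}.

Compute the nim-sum pairwise:
9 ^ 3 = 10

10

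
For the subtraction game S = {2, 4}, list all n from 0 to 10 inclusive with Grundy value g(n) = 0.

Compute g(0), g(1), … for moves {2, 4}:
k:     0  1  2  3  4  5  6  7  8  9 10
g(k):  0  0  1  1  2  2  0  0  1  1  2
The P-positions (g = 0) in 0..10 are 0, 1, 6, 7.

0, 1, 6, 7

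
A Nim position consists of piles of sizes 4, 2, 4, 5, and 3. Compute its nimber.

Compute the nim-sum pairwise:
4 ⊕ 2 = 6
6 ⊕ 4 = 2
2 ⊕ 5 = 7
7 ⊕ 3 = 4

4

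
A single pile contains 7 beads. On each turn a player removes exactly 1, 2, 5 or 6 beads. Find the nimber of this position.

Compute g(0), g(1), … for moves {1, 2, 5, 6}:
k:     0  1  2  3  4  5  6  7
g(k):  0  1  2  0  1  2  3  0
So g(7) = 0.

0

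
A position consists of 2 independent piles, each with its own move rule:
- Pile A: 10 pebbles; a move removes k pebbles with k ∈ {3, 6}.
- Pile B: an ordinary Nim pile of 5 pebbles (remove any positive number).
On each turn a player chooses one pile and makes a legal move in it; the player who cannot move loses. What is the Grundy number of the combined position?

5

Grundy values for pile A (subtraction set {3, 6}):
g(0) = mex{} = 0
g(1) = mex{} = 0
g(2) = mex{} = 0
g(3) = mex{0} = 1
g(4) = mex{0} = 1
g(5) = mex{0} = 1
g(6) = mex{0,1} = 2
g(7) = mex{0,1} = 2
g(8) = mex{0,1} = 2
g(9) = mex{1,2} = 0
g(10) = mex{1,2} = 0
So g(10) = 0.
Pile B is a plain Nim pile of size 5, so its Grundy value is 5.
The value of a disjunctive sum is the nim-sum of the parts.
Combined value = 0 XOR 5 = 5.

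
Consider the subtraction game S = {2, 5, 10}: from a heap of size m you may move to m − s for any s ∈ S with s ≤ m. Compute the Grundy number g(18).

1

Grundy values for subtraction set {2, 5, 10}:
k:     0  1  2  3  4  5  6  7  8  9 10 11 12 13 14 15 16 17 18
g(k):  0  0  1  1  0  2  1  0  0  1  1  2  2  3  3  0  0  1  1
So g(18) = 1.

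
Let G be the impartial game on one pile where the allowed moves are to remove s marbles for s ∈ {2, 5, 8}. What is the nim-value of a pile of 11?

Grundy values for subtraction set {2, 5, 8}:
g(0) = mex{} = 0
g(1) = mex{} = 0
g(2) = mex{0} = 1
g(3) = mex{0} = 1
g(4) = mex{1} = 0
g(5) = mex{0,1} = 2
g(6) = mex{0} = 1
g(7) = mex{1,2} = 0
g(8) = mex{0,1} = 2
g(9) = mex{0} = 1
g(10) = mex{1,2} = 0
g(11) = mex{1} = 0
So g(11) = 0.

0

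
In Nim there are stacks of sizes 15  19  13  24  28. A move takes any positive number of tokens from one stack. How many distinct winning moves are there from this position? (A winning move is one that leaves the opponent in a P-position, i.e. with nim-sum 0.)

3

Write each in binary and XOR column by column:
  01111  (15)
  10011  (19)
  01101  (13)
  11000  (24)
  11100  (28)
  -----
  10101  (21)
The overall nim-sum is X = 21. A stack of size p has a winning move iff p XOR X < p (reduce it to p XOR X).
  15: 15 XOR 21 = 26 ≥ 15 — no move.
  19: 19 XOR 21 = 6 < 19 — winning move (to 6).
  13: 13 XOR 21 = 24 ≥ 13 — no move.
  24: 24 XOR 21 = 13 < 24 — winning move (to 13).
  28: 28 XOR 21 = 9 < 28 — winning move (to 9).
That gives 3 winning moves.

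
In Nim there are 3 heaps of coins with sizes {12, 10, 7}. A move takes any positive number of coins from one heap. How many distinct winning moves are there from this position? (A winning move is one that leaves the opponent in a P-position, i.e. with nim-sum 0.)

Write each in binary and XOR column by column:
  1100  (12)
  1010  (10)
  0111  (7)
  ----
  0001  (1)
The overall nim-sum is X = 1. A heap of size p has a winning move iff p XOR X < p (reduce it to p XOR X).
  12: 12 XOR 1 = 13 ≥ 12 — no move.
  10: 10 XOR 1 = 11 ≥ 10 — no move.
  7: 7 XOR 1 = 6 < 7 — winning move (to 6).
That gives 1 winning move.

1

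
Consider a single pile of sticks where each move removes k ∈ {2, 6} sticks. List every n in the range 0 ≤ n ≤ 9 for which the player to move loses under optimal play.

0, 1, 4, 5, 8, 9

Compute g(0), g(1), … for moves {2, 6}:
k:     0  1  2  3  4  5  6  7  8  9
g(k):  0  0  1  1  0  0  1  1  0  0
The P-positions (g = 0) in 0..9 are 0, 1, 4, 5, 8, 9.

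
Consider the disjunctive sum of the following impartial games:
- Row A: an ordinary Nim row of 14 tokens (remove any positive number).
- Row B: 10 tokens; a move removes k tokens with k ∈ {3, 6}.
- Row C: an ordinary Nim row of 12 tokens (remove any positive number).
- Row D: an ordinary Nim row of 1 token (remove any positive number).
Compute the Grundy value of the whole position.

Row A is a plain Nim row of size 14, so its Grundy value is 14.
Build the Grundy sequence for row B with g(k) = mex{g(k−s) : s ∈ {3, 6}, s ≤ k}:
k:     0  1  2  3  4  5  6  7  8  9 10
g(k):  0  0  0  1  1  1  2  2  2  0  0
So g(10) = 0.
Row C is a plain Nim row of size 12, so its Grundy value is 12.
Row D is a plain Nim row of size 1, so its Grundy value is 1.
The value of a disjunctive sum is the nim-sum of the parts.
Combined value = 14 ⊕ 0 ⊕ 12 ⊕ 1 = 3.

3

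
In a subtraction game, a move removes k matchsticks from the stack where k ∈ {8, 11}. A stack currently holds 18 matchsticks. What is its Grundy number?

Grundy values for subtraction set {8, 11}:
k:     0  1  2  3  4  5  6  7  8  9 10 11 12 13 14 15 16 17 18
g(k):  0  0  0  0  0  0  0  0  1  1  1  1  1  1  1  1  2  2  2
So g(18) = 2.

2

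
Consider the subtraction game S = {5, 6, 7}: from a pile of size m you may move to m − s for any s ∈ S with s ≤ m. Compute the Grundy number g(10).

Compute g(0), g(1), … for moves {5, 6, 7}:
k:     0  1  2  3  4  5  6  7  8  9 10
g(k):  0  0  0  0  0  1  1  1  1  1  2
So g(10) = 2.

2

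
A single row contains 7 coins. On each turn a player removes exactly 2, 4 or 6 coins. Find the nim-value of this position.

3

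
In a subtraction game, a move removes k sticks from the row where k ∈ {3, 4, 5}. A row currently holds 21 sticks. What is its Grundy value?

1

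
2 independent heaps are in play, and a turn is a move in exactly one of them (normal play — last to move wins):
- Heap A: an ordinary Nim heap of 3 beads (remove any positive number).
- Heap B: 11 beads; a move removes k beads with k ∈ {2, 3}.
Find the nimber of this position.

3

Heap A is a plain Nim heap of size 3, so its Grundy value is 3.
Grundy values for heap B (subtraction set {2, 3}):
k:     0  1  2  3  4  5  6  7  8  9 10 11
g(k):  0  0  1  1  2  0  0  1  1  2  0  0
So g(11) = 0.
The value of a disjunctive sum is the nim-sum of the parts.
Combined value = 3 XOR 0 = 3.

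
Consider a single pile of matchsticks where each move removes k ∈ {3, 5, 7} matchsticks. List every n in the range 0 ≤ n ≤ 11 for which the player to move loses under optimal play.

Compute g(0), g(1), … for moves {3, 5, 7}:
g(0) = mex{} = 0
g(1) = mex{} = 0
g(2) = mex{} = 0
g(3) = mex{0} = 1
g(4) = mex{0} = 1
g(5) = mex{0} = 1
g(6) = mex{0,1} = 2
g(7) = mex{0,1} = 2
g(8) = mex{0,1} = 2
g(9) = mex{0,1,2} = 3
g(10) = mex{1,2} = 0
g(11) = mex{1,2} = 0
The P-positions (g = 0) in 0..11 are 0, 1, 2, 10, 11.

0, 1, 2, 10, 11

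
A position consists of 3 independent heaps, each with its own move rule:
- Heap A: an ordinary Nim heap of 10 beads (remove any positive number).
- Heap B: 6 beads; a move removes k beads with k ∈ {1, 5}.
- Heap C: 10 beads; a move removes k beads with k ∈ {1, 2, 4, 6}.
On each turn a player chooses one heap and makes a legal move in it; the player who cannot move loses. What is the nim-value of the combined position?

Heap A is a plain Nim heap of size 10, so its Grundy value is 10.
For heap B, compute g(0), g(1), … with moves {1, 5}:
g(0) = mex{} = 0
g(1) = mex{0} = 1
g(2) = mex{1} = 0
g(3) = mex{0} = 1
g(4) = mex{1} = 0
g(5) = mex{0} = 1
g(6) = mex{1} = 0
So g(6) = 0.
For heap C, compute g(0), g(1), … with moves {1, 2, 4, 6}:
g(0) = mex{} = 0
g(1) = mex{0} = 1
g(2) = mex{0,1} = 2
g(3) = mex{1,2} = 0
g(4) = mex{0,2} = 1
g(5) = mex{0,1} = 2
g(6) = mex{0,1,2} = 3
g(7) = mex{0,1,2,3} = 4
g(8) = mex{1,2,3,4} = 0
g(9) = mex{0,2,4} = 1
g(10) = mex{0,1,3} = 2
So g(10) = 2.
By the Sprague-Grundy theorem, the Grundy value of a sum of independent games is the XOR of the component values.
Combined value = 10 ⊕ 0 ⊕ 2 = 8.

8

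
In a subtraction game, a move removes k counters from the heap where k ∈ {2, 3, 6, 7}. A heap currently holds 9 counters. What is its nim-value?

0

Build the Grundy sequence with g(k) = mex{g(k−s) : s ∈ {2, 3, 6, 7}, s ≤ k}:
k:     0  1  2  3  4  5  6  7  8  9
g(k):  0  0  1  1  2  0  3  1  2  0
So g(9) = 0.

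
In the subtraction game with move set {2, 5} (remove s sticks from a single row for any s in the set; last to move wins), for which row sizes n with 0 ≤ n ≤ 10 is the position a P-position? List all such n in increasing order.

0, 1, 4, 7, 8

Compute g(0), g(1), … for moves {2, 5}:
g(0) = mex{} = 0
g(1) = mex{} = 0
g(2) = mex{0} = 1
g(3) = mex{0} = 1
g(4) = mex{1} = 0
g(5) = mex{0,1} = 2
g(6) = mex{0} = 1
g(7) = mex{1,2} = 0
g(8) = mex{1} = 0
g(9) = mex{0} = 1
g(10) = mex{0,2} = 1
The P-positions (g = 0) in 0..10 are 0, 1, 4, 7, 8.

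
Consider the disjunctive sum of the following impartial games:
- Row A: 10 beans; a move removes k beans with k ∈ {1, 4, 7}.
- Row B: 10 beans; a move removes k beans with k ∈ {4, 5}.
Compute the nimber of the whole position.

For row A, compute g(0), g(1), … with moves {1, 4, 7}:
k:     0  1  2  3  4  5  6  7  8  9 10
g(k):  0  1  0  1  2  0  1  2  0  1  0
So g(10) = 0.
Grundy values for row B (subtraction set {4, 5}):
g(0) = mex{} = 0
g(1) = mex{} = 0
g(2) = mex{} = 0
g(3) = mex{} = 0
g(4) = mex{0} = 1
g(5) = mex{0} = 1
g(6) = mex{0} = 1
g(7) = mex{0} = 1
g(8) = mex{0,1} = 2
g(9) = mex{1} = 0
g(10) = mex{1} = 0
So g(10) = 0.
The value of a disjunctive sum is the nim-sum of the parts.
Combined value = 0 ⊕ 0 = 0.

0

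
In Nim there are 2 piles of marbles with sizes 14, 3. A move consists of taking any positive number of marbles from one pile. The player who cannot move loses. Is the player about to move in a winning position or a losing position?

Winning position

Nim-sum: 14 ^ 3 = 13.
The nim-sum is 13 ≠ 0, so this is an N-position: the player to move can win.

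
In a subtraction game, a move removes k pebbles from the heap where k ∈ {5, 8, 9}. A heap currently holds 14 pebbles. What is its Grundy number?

Compute g(0), g(1), … for moves {5, 8, 9}:
k:     0  1  2  3  4  5  6  7  8  9 10 11 12 13 14
g(k):  0  0  0  0  0  1  1  1  1  1  2  2  2  2  0
So g(14) = 0.

0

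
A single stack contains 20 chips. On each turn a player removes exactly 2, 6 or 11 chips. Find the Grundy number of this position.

Grundy values for subtraction set {2, 6, 11}:
k:     0  1  2  3  4  5  6  7  8  9 10 11 12 13 14 15 16 17 18 19 20
g(k):  0  0  1  1  0  0  1  1  0  0  1  1  2  0  3  1  2  0  0  1  1
So g(20) = 1.

1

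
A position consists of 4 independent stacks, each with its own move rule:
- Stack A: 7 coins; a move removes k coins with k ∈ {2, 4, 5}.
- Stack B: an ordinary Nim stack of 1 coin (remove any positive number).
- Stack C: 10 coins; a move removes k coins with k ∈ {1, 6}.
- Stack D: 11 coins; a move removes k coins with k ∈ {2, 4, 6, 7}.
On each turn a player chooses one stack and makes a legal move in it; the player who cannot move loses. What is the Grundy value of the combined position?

1

For stack A, compute g(0), g(1), … with moves {2, 4, 5}:
g(0) = mex{} = 0
g(1) = mex{} = 0
g(2) = mex{0} = 1
g(3) = mex{0} = 1
g(4) = mex{0,1} = 2
g(5) = mex{0,1} = 2
g(6) = mex{0,1,2} = 3
g(7) = mex{1,2} = 0
So g(7) = 0.
Stack B is a plain Nim stack of size 1, so its Grundy value is 1.
Build the Grundy sequence for stack C with g(k) = mex{g(k−s) : s ∈ {1, 6}, s ≤ k}:
k:     0  1  2  3  4  5  6  7  8  9 10
g(k):  0  1  0  1  0  1  2  0  1  0  1
So g(10) = 1.
Build the Grundy sequence for stack D with g(k) = mex{g(k−s) : s ∈ {2, 4, 6, 7}, s ≤ k}:
k:     0  1  2  3  4  5  6  7  8  9 10 11
g(k):  0  0  1  1  2  2  3  3  4  0  0  1
So g(11) = 1.
The value of a disjunctive sum is the nim-sum of the parts.
Combined value = 0 XOR 1 XOR 1 XOR 1 = 1.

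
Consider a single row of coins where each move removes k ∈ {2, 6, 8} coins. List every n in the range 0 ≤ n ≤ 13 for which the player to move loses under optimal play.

0, 1, 4, 5

Compute g(0), g(1), … for moves {2, 6, 8}:
k:     0  1  2  3  4  5  6  7  8  9 10 11 12 13
g(k):  0  0  1  1  0  0  1  1  2  2  3  3  2  2
The P-positions (g = 0) in 0..13 are 0, 1, 4, 5.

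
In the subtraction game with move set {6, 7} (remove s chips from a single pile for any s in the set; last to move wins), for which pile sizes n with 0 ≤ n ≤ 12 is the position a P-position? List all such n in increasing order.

0, 1, 2, 3, 4, 5

Build the Grundy sequence with g(k) = mex{g(k−s) : s ∈ {6, 7}, s ≤ k}:
g(0) = mex{} = 0
g(1) = mex{} = 0
g(2) = mex{} = 0
g(3) = mex{} = 0
g(4) = mex{} = 0
g(5) = mex{} = 0
g(6) = mex{0} = 1
g(7) = mex{0} = 1
g(8) = mex{0} = 1
g(9) = mex{0} = 1
g(10) = mex{0} = 1
g(11) = mex{0} = 1
g(12) = mex{0,1} = 2
The P-positions (g = 0) in 0..12 are 0, 1, 2, 3, 4, 5.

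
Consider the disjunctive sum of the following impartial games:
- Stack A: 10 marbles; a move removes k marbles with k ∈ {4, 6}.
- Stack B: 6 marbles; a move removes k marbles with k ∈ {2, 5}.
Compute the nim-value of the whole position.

For stack A, compute g(0), g(1), … with moves {4, 6}:
k:     0  1  2  3  4  5  6  7  8  9 10
g(k):  0  0  0  0  1  1  1  1  2  2  0
So g(10) = 0.
Build the Grundy sequence for stack B with g(k) = mex{g(k−s) : s ∈ {2, 5}, s ≤ k}:
g(0) = mex{} = 0
g(1) = mex{} = 0
g(2) = mex{0} = 1
g(3) = mex{0} = 1
g(4) = mex{1} = 0
g(5) = mex{0,1} = 2
g(6) = mex{0} = 1
So g(6) = 1.
The value of a disjunctive sum is the nim-sum of the parts.
Combined value = 0 ⊕ 1 = 1.

1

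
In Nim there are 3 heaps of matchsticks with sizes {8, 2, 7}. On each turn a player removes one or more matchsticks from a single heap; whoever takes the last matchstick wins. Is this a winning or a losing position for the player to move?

Compute the nim-sum pairwise:
8 XOR 2 = 10
10 XOR 7 = 13
The nim-sum is 13 ≠ 0, so this is an N-position: the player to move can win.

Winning position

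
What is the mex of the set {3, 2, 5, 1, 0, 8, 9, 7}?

4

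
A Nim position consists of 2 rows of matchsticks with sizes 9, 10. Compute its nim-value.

3

In binary:
  1001  (9)
  1010  (10)
  ----
  0011  (3)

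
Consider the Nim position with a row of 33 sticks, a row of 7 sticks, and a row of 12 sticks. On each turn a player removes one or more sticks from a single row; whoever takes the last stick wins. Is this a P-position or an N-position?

N-position

Compute the nim-sum pairwise:
33 ^ 7 = 38
38 ^ 12 = 42
The nim-sum is 42 ≠ 0, so this is an N-position: the player to move can win.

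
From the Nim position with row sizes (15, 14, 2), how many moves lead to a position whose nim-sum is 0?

Nim-sum: 15 XOR 14 XOR 2 = 3.
The overall nim-sum is X = 3. A row of size p has a winning move iff p XOR X < p (reduce it to p XOR X).
  15: 15 XOR 3 = 12 < 15 — winning move (to 12).
  14: 14 XOR 3 = 13 < 14 — winning move (to 13).
  2: 2 XOR 3 = 1 < 2 — winning move (to 1).
That gives 3 winning moves.

3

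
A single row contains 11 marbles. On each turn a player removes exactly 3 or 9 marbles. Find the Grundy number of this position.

1

Compute g(0), g(1), … for moves {3, 9}:
g(0) = mex{} = 0
g(1) = mex{} = 0
g(2) = mex{} = 0
g(3) = mex{0} = 1
g(4) = mex{0} = 1
g(5) = mex{0} = 1
g(6) = mex{1} = 0
g(7) = mex{1} = 0
g(8) = mex{1} = 0
g(9) = mex{0} = 1
g(10) = mex{0} = 1
g(11) = mex{0} = 1
So g(11) = 1.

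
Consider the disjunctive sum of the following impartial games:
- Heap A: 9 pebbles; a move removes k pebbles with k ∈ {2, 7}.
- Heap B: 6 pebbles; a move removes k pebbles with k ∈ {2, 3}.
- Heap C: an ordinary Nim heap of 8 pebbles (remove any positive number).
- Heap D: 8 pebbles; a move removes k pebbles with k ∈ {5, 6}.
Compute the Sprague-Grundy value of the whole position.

Grundy values for heap A (subtraction set {2, 7}):
g(0) = mex{} = 0
g(1) = mex{} = 0
g(2) = mex{0} = 1
g(3) = mex{0} = 1
g(4) = mex{1} = 0
g(5) = mex{1} = 0
g(6) = mex{0} = 1
g(7) = mex{0} = 1
g(8) = mex{0,1} = 2
g(9) = mex{1} = 0
So g(9) = 0.
Grundy values for heap B (subtraction set {2, 3}):
k:     0  1  2  3  4  5  6
g(k):  0  0  1  1  2  0  0
So g(6) = 0.
Heap C is a plain Nim heap of size 8, so its Grundy value is 8.
Grundy values for heap D (subtraction set {5, 6}):
k:     0  1  2  3  4  5  6  7  8
g(k):  0  0  0  0  0  1  1  1  1
So g(8) = 1.
The value of a disjunctive sum is the nim-sum of the parts.
Combined value = 0 ⊕ 0 ⊕ 8 ⊕ 1 = 9.

9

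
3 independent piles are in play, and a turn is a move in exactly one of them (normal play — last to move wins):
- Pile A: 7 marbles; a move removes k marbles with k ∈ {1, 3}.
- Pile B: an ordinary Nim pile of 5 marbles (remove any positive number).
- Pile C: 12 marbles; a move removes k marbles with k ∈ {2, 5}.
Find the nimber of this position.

Grundy values for pile A (subtraction set {1, 3}):
g(0) = mex{} = 0
g(1) = mex{0} = 1
g(2) = mex{1} = 0
g(3) = mex{0} = 1
g(4) = mex{1} = 0
g(5) = mex{0} = 1
g(6) = mex{1} = 0
g(7) = mex{0} = 1
So g(7) = 1.
Pile B is a plain Nim pile of size 5, so its Grundy value is 5.
For pile C, compute g(0), g(1), … with moves {2, 5}:
g(0) = mex{} = 0
g(1) = mex{} = 0
g(2) = mex{0} = 1
g(3) = mex{0} = 1
g(4) = mex{1} = 0
g(5) = mex{0,1} = 2
g(6) = mex{0} = 1
g(7) = mex{1,2} = 0
g(8) = mex{1} = 0
g(9) = mex{0} = 1
g(10) = mex{0,2} = 1
g(11) = mex{1} = 0
g(12) = mex{0,1} = 2
So g(12) = 2.
By the Sprague-Grundy theorem, the Grundy value of a sum of independent games is the XOR of the component values.
Combined value = 1 XOR 5 XOR 2 = 6.

6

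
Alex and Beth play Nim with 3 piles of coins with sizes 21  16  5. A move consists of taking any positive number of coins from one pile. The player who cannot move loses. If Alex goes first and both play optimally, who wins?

Beth wins

Nim-sum: 21 XOR 16 XOR 5 = 0.
The nim-sum is 0, so this is a P-position: the player to move is in a losing position under optimal play; Alex is about to move from it and so loses — Beth wins.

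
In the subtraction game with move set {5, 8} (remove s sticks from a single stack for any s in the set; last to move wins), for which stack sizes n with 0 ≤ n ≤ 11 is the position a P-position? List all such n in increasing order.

Compute g(0), g(1), … for moves {5, 8}:
g(0) = mex{} = 0
g(1) = mex{} = 0
g(2) = mex{} = 0
g(3) = mex{} = 0
g(4) = mex{} = 0
g(5) = mex{0} = 1
g(6) = mex{0} = 1
g(7) = mex{0} = 1
g(8) = mex{0} = 1
g(9) = mex{0} = 1
g(10) = mex{0,1} = 2
g(11) = mex{0,1} = 2
The P-positions (g = 0) in 0..11 are 0, 1, 2, 3, 4.

0, 1, 2, 3, 4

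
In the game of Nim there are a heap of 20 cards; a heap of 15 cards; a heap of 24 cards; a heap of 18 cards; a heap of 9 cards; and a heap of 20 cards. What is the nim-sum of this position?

Compute the nim-sum pairwise:
20 ^ 15 = 27
27 ^ 24 = 3
3 ^ 18 = 17
17 ^ 9 = 24
24 ^ 20 = 12

12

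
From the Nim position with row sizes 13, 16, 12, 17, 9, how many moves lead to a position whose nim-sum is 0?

3

Nim-sum: 13 XOR 16 XOR 12 XOR 17 XOR 9 = 9.
The overall nim-sum is X = 9. A row of size p has a winning move iff p XOR X < p (reduce it to p XOR X).
  13: 13 XOR 9 = 4 < 13 — winning move (to 4).
  16: 16 XOR 9 = 25 ≥ 16 — no move.
  12: 12 XOR 9 = 5 < 12 — winning move (to 5).
  17: 17 XOR 9 = 24 ≥ 17 — no move.
  9: 9 XOR 9 = 0 < 9 — winning move (to 0).
That gives 3 winning moves.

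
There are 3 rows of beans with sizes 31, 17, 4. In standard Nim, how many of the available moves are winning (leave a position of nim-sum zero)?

1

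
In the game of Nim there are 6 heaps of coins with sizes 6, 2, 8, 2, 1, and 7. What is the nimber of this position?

8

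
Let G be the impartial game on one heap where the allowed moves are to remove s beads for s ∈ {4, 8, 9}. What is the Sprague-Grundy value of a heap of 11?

2

Compute g(0), g(1), … for moves {4, 8, 9}:
g(0) = mex{} = 0
g(1) = mex{} = 0
g(2) = mex{} = 0
g(3) = mex{} = 0
g(4) = mex{0} = 1
g(5) = mex{0} = 1
g(6) = mex{0} = 1
g(7) = mex{0} = 1
g(8) = mex{0,1} = 2
g(9) = mex{0,1} = 2
g(10) = mex{0,1} = 2
g(11) = mex{0,1} = 2
So g(11) = 2.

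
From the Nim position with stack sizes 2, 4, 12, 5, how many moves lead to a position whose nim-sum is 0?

1

Bitwise XOR of the heap sizes:
  0010  (2)
  0100  (4)
  1100  (12)
  0101  (5)
  ----
  1111  (15)
The overall nim-sum is X = 15. A stack of size p has a winning move iff p XOR X < p (reduce it to p XOR X).
  2: 2 XOR 15 = 13 ≥ 2 — no move.
  4: 4 XOR 15 = 11 ≥ 4 — no move.
  12: 12 XOR 15 = 3 < 12 — winning move (to 3).
  5: 5 XOR 15 = 10 ≥ 5 — no move.
That gives 1 winning move.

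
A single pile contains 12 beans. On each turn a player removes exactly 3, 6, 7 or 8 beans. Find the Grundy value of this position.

Build the Grundy sequence with g(k) = mex{g(k−s) : s ∈ {3, 6, 7, 8}, s ≤ k}:
g(0) = mex{} = 0
g(1) = mex{} = 0
g(2) = mex{} = 0
g(3) = mex{0} = 1
g(4) = mex{0} = 1
g(5) = mex{0} = 1
g(6) = mex{0,1} = 2
g(7) = mex{0,1} = 2
g(8) = mex{0,1} = 2
g(9) = mex{0,1,2} = 3
g(10) = mex{0,1,2} = 3
g(11) = mex{1,2} = 0
g(12) = mex{1,2,3} = 0
So g(12) = 0.

0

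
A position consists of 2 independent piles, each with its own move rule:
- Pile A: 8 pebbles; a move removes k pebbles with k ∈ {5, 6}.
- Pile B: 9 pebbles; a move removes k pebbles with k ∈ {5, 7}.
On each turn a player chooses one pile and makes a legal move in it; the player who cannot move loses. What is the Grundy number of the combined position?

Grundy values for pile A (subtraction set {5, 6}):
k:     0  1  2  3  4  5  6  7  8
g(k):  0  0  0  0  0  1  1  1  1
So g(8) = 1.
For pile B, compute g(0), g(1), … with moves {5, 7}:
g(0) = mex{} = 0
g(1) = mex{} = 0
g(2) = mex{} = 0
g(3) = mex{} = 0
g(4) = mex{} = 0
g(5) = mex{0} = 1
g(6) = mex{0} = 1
g(7) = mex{0} = 1
g(8) = mex{0} = 1
g(9) = mex{0} = 1
So g(9) = 1.
The value of a disjunctive sum is the nim-sum of the parts.
Combined value = 1 ⊕ 1 = 0.

0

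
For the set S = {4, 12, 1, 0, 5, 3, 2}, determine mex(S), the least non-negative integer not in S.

The values 0, 1, 2, 3, 4, 5 are all present; 6 is the first non-negative integer missing from the set.

6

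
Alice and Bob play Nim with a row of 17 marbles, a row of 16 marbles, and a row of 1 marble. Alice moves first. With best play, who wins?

Bob wins

Bitwise XOR of the heap sizes:
  10001  (17)
  10000  (16)
  00001  (1)
  -----
  00000  (0)
The nim-sum is 0, so this is a P-position: the player to move is in a losing position under optimal play; Alice is about to move from it and so loses — Bob wins.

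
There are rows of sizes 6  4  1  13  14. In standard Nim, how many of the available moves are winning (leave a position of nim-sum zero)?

0

Nim-sum: 6 ^ 4 ^ 1 ^ 13 ^ 14 = 0.
The nim-sum is already 0, so every move leaves a nonzero nim-sum — there are no winning moves.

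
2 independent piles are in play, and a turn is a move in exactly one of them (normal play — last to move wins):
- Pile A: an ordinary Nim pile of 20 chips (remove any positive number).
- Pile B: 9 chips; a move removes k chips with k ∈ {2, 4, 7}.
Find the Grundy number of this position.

Pile A is a plain Nim pile of size 20, so its Grundy value is 20.
Grundy values for pile B (subtraction set {2, 4, 7}):
g(0) = mex{} = 0
g(1) = mex{} = 0
g(2) = mex{0} = 1
g(3) = mex{0} = 1
g(4) = mex{0,1} = 2
g(5) = mex{0,1} = 2
g(6) = mex{1,2} = 0
g(7) = mex{0,1,2} = 3
g(8) = mex{0,2} = 1
g(9) = mex{1,2,3} = 0
So g(9) = 0.
The value of a disjunctive sum is the nim-sum of the parts.
Combined value = 20 XOR 0 = 20.

20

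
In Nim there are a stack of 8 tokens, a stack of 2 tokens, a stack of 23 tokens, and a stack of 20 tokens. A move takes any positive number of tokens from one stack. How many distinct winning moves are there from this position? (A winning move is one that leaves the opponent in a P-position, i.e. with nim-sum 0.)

1

Nim-sum: 8 ^ 2 ^ 23 ^ 20 = 9.
The overall nim-sum is X = 9. A stack of size p has a winning move iff p XOR X < p (reduce it to p XOR X).
  8: 8 XOR 9 = 1 < 8 — winning move (to 1).
  2: 2 XOR 9 = 11 ≥ 2 — no move.
  23: 23 XOR 9 = 30 ≥ 23 — no move.
  20: 20 XOR 9 = 29 ≥ 20 — no move.
That gives 1 winning move.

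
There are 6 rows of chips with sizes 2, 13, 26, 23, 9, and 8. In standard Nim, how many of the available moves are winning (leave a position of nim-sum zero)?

3

Compute the nim-sum pairwise:
2 ^ 13 = 15
15 ^ 26 = 21
21 ^ 23 = 2
2 ^ 9 = 11
11 ^ 8 = 3
The overall nim-sum is X = 3. A row of size p has a winning move iff p XOR X < p (reduce it to p XOR X).
  2: 2 XOR 3 = 1 < 2 — winning move (to 1).
  13: 13 XOR 3 = 14 ≥ 13 — no move.
  26: 26 XOR 3 = 25 < 26 — winning move (to 25).
  23: 23 XOR 3 = 20 < 23 — winning move (to 20).
  9: 9 XOR 3 = 10 ≥ 9 — no move.
  8: 8 XOR 3 = 11 ≥ 8 — no move.
That gives 3 winning moves.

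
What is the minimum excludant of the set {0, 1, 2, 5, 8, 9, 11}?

3

The values 0, 1, 2 are all present; 3 is the first non-negative integer missing from the set.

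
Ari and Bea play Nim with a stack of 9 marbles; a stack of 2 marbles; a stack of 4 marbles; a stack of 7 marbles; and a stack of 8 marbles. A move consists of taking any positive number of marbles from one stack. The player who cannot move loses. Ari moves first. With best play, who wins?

Bea wins

Write each in binary and XOR column by column:
  1001  (9)
  0010  (2)
  0100  (4)
  0111  (7)
  1000  (8)
  ----
  0000  (0)
The nim-sum is 0, so this is a P-position: the player to move is in a losing position under optimal play; Ari is about to move from it and so loses — Bea wins.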